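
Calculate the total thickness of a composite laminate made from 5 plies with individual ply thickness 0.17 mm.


h = n * t_ply = 5 * 0.17 = 0.85 mm

0.85 mm


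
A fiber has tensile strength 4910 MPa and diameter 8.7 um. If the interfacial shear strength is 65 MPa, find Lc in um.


Lc = sigma_f * d / (2 * tau_i) = 4910 * 8.7 / (2 * 65) = 328.6 um

328.6 um


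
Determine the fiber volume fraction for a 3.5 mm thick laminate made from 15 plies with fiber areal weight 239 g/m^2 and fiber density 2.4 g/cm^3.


Vf = n * FAW / (rho_f * h * 1000) = 15 * 239 / (2.4 * 3.5 * 1000) = 0.4268

0.4268


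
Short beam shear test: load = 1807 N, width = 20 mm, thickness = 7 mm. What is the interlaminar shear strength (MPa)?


ILSS = 3F/(4bh) = 3*1807/(4*20*7) = 9.68 MPa

9.68 MPa


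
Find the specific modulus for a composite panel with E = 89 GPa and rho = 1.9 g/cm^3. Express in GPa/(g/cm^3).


Specific stiffness = E/rho = 89/1.9 = 46.8 GPa/(g/cm^3)

46.8 GPa/(g/cm^3)


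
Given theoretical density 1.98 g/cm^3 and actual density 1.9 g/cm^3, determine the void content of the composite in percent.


Void% = (rho_theo - rho_actual)/rho_theo * 100 = (1.98 - 1.9)/1.98 * 100 = 4.04%

4.04%


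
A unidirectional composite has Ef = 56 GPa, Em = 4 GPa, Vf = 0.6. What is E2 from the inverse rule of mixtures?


1/E2 = Vf/Ef + (1-Vf)/Em = 0.6/56 + 0.4/4
E2 = 9.03 GPa

9.03 GPa


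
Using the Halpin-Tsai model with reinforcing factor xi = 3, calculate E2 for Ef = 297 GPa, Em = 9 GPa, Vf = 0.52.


eta = (Ef/Em - 1)/(Ef/Em + xi) = (33.0 - 1)/(33.0 + 3) = 0.8889
E2 = Em*(1+xi*eta*Vf)/(1-eta*Vf) = 39.94 GPa

39.94 GPa


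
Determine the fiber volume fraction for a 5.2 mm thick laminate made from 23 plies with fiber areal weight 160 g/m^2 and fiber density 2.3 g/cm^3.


Vf = n * FAW / (rho_f * h * 1000) = 23 * 160 / (2.3 * 5.2 * 1000) = 0.3077

0.3077


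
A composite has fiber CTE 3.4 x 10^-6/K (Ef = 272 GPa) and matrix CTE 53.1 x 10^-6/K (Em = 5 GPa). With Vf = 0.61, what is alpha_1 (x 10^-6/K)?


E1 = Ef*Vf + Em*(1-Vf) = 167.87
alpha_1 = (alpha_f*Ef*Vf + alpha_m*Em*(1-Vf))/E1 = 3.98 x 10^-6/K

3.98 x 10^-6/K


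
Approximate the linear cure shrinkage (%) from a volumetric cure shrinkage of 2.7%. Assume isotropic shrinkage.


Linear shrinkage ≈ vol_shrink/3 = 2.7/3 = 0.9%

0.9%


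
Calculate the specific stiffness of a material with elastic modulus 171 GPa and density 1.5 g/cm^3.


Specific stiffness = E/rho = 171/1.5 = 114.0 GPa/(g/cm^3)

114.0 GPa/(g/cm^3)


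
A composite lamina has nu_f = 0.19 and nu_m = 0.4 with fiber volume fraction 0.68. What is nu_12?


nu_12 = nu_f*Vf + nu_m*(1-Vf) = 0.19*0.68 + 0.4*0.32 = 0.2572

0.2572


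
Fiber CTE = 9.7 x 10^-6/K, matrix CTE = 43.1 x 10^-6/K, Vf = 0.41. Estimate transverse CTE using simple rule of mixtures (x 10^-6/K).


alpha_2 = alpha_f*Vf + alpha_m*(1-Vf) = 9.7*0.41 + 43.1*0.59 = 29.4 x 10^-6/K

29.4 x 10^-6/K


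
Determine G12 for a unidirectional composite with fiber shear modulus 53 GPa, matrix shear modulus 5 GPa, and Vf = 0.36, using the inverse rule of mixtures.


1/G12 = Vf/Gf + (1-Vf)/Gm = 0.36/53 + 0.64/5
G12 = 7.42 GPa

7.42 GPa


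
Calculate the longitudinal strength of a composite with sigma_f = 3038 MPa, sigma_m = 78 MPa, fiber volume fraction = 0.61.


sigma_1 = sigma_f*Vf + sigma_m*(1-Vf) = 3038*0.61 + 78*0.39 = 1883.6 MPa

1883.6 MPa


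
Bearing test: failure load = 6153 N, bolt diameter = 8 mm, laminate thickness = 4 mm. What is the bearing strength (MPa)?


sigma_br = F/(d*h) = 6153/(8*4) = 192.3 MPa

192.3 MPa


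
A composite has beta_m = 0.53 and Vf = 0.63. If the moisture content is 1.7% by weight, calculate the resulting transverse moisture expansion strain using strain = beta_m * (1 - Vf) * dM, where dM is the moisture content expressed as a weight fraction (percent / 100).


dM = 1.7/100 = 0.017
strain = beta_m * (1-Vf) * dM = 0.53 * 0.37 * 0.017 = 0.0033337

0.0033337


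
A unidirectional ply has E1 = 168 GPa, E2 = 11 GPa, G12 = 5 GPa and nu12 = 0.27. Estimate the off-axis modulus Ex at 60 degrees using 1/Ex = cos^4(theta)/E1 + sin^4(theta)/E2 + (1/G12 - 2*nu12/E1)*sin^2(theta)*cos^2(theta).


cos^4(60) = 0.0625, sin^4(60) = 0.5625, sin^2(60)*cos^2(60) = 0.1875
1/G12 - 2*nu12/E1 = 1/5 - 2*0.27/168 = 0.196786 GPa^-1
1/Ex = 0.0625/168 + 0.5625/11 + 0.196786*0.1875 = 0.0884057 GPa^-1
Ex = 11.31 GPa

11.31 GPa


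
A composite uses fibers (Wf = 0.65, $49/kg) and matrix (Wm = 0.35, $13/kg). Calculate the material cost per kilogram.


Cost = cost_f*Wf + cost_m*Wm = 49*0.65 + 13*0.35 = $36.4/kg

$36.4/kg


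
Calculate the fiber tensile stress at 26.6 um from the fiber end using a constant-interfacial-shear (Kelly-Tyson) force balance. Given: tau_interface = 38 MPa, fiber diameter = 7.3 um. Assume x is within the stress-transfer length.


Force balance: sigma_f * (pi*d^2/4) = tau * (pi*d) * x  ->  sigma_f = 4 * tau * x / d
sigma_f = 4 * 38 * 26.6 / 7.3 = 553.9 MPa

553.9 MPa


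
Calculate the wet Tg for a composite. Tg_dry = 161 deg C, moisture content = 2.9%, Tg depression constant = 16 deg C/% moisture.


Tg_wet = Tg_dry - k*moisture = 161 - 16*2.9 = 114.6 deg C

114.6 deg C


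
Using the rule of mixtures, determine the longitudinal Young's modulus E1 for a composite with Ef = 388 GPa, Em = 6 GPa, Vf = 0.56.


E1 = Ef*Vf + Em*(1-Vf) = 388*0.56 + 6*0.44 = 219.92 GPa

219.92 GPa


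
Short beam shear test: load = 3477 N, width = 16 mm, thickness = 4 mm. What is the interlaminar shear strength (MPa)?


ILSS = 3F/(4bh) = 3*3477/(4*16*4) = 40.75 MPa

40.75 MPa


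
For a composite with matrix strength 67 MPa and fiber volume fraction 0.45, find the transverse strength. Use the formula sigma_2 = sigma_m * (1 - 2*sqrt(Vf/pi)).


factor = 1 - 2*sqrt(0.45/pi) = 0.2431
sigma_2 = 67 * 0.2431 = 16.29 MPa

16.29 MPa


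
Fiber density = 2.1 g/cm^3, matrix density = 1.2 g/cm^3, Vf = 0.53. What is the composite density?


rho_c = rho_f*Vf + rho_m*(1-Vf) = 2.1*0.53 + 1.2*0.47 = 1.677 g/cm^3

1.677 g/cm^3


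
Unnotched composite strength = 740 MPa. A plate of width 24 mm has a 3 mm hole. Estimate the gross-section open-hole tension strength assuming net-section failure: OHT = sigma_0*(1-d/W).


OHT = sigma_0*(1-d/W) = 740*(1-3/24) = 647.5 MPa

647.5 MPa


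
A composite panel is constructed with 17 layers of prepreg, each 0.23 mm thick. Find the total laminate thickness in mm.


h = n * t_ply = 17 * 0.23 = 3.91 mm

3.91 mm


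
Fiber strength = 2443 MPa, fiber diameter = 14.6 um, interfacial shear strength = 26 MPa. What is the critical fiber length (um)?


Lc = sigma_f * d / (2 * tau_i) = 2443 * 14.6 / (2 * 26) = 685.9 um

685.9 um


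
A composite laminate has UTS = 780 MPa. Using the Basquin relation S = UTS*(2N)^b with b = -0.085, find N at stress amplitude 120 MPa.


N = 0.5 * (S/UTS)^(1/b) = 0.5 * (120/780)^(1/-0.085) = 1.8309e+09 cycles

1.8309e+09 cycles


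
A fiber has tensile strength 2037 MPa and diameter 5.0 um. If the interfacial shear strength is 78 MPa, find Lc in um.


Lc = sigma_f * d / (2 * tau_i) = 2037 * 5.0 / (2 * 78) = 65.3 um

65.3 um


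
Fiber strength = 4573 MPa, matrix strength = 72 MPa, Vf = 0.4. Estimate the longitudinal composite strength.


sigma_1 = sigma_f*Vf + sigma_m*(1-Vf) = 4573*0.4 + 72*0.6 = 1872.4 MPa

1872.4 MPa


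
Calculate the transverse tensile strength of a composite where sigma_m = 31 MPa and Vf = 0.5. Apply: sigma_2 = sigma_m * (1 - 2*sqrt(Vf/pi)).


factor = 1 - 2*sqrt(0.5/pi) = 0.2021
sigma_2 = 31 * 0.2021 = 6.27 MPa

6.27 MPa


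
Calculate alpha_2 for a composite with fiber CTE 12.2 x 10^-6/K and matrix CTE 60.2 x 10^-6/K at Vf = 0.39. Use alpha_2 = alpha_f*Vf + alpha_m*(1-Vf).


alpha_2 = alpha_f*Vf + alpha_m*(1-Vf) = 12.2*0.39 + 60.2*0.61 = 41.5 x 10^-6/K

41.5 x 10^-6/K


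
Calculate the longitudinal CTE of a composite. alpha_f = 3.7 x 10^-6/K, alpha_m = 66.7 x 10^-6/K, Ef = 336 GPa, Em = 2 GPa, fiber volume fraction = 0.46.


E1 = Ef*Vf + Em*(1-Vf) = 155.64
alpha_1 = (alpha_f*Ef*Vf + alpha_m*Em*(1-Vf))/E1 = 4.14 x 10^-6/K

4.14 x 10^-6/K


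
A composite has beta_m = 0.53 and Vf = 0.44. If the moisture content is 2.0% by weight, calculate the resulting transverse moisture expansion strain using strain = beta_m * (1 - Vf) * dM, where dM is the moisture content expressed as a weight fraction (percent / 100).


dM = 2.0/100 = 0.02
strain = beta_m * (1-Vf) * dM = 0.53 * 0.56 * 0.02 = 0.005936

0.005936


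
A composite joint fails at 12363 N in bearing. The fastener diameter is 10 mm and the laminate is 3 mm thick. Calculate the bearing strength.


sigma_br = F/(d*h) = 12363/(10*3) = 412.1 MPa

412.1 MPa


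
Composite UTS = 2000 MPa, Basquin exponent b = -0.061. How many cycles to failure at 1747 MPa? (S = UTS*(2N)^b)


N = 0.5 * (S/UTS)^(1/b) = 0.5 * (1747/2000)^(1/-0.061) = 4.5906 cycles

4.5906 cycles


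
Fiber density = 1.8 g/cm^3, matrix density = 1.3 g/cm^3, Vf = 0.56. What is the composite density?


rho_c = rho_f*Vf + rho_m*(1-Vf) = 1.8*0.56 + 1.3*0.44 = 1.58 g/cm^3

1.58 g/cm^3


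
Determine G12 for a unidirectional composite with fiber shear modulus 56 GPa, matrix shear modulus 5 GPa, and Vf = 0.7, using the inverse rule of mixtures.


1/G12 = Vf/Gf + (1-Vf)/Gm = 0.7/56 + 0.3/5
G12 = 13.79 GPa

13.79 GPa


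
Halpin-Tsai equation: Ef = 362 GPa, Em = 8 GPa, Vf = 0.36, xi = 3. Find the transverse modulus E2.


eta = (Ef/Em - 1)/(Ef/Em + xi) = (45.25 - 1)/(45.25 + 3) = 0.9171
E2 = Em*(1+xi*eta*Vf)/(1-eta*Vf) = 23.77 GPa

23.77 GPa


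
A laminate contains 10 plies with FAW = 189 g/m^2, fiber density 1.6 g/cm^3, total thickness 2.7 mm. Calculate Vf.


Vf = n * FAW / (rho_f * h * 1000) = 10 * 189 / (1.6 * 2.7 * 1000) = 0.4375

0.4375


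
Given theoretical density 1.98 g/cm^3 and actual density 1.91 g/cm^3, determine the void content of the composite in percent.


Void% = (rho_theo - rho_actual)/rho_theo * 100 = (1.98 - 1.91)/1.98 * 100 = 3.54%

3.54%


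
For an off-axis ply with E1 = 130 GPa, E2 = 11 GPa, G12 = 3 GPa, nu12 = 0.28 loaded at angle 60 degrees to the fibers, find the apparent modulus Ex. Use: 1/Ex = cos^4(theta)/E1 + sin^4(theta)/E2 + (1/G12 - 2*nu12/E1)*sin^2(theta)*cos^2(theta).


cos^4(60) = 0.0625, sin^4(60) = 0.5625, sin^2(60)*cos^2(60) = 0.1875
1/G12 - 2*nu12/E1 = 1/3 - 2*0.28/130 = 0.329026 GPa^-1
1/Ex = 0.0625/130 + 0.5625/11 + 0.329026*0.1875 = 0.1133094 GPa^-1
Ex = 8.83 GPa

8.83 GPa


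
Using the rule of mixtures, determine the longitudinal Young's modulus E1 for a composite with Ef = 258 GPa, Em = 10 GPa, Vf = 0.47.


E1 = Ef*Vf + Em*(1-Vf) = 258*0.47 + 10*0.53 = 126.56 GPa

126.56 GPa


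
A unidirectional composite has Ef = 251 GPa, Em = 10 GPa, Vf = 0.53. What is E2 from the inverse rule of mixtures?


1/E2 = Vf/Ef + (1-Vf)/Em = 0.53/251 + 0.47/10
E2 = 20.36 GPa

20.36 GPa


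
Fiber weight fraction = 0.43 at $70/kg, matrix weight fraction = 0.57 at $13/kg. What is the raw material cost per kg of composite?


Cost = cost_f*Wf + cost_m*Wm = 70*0.43 + 13*0.57 = $37.51/kg

$37.51/kg


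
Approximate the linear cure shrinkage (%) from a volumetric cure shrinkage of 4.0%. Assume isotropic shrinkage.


Linear shrinkage ≈ vol_shrink/3 = 4.0/3 = 1.333%

1.333%


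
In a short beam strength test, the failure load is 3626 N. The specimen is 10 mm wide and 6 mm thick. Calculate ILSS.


ILSS = 3F/(4bh) = 3*3626/(4*10*6) = 45.33 MPa

45.33 MPa


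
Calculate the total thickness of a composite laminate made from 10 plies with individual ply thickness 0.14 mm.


h = n * t_ply = 10 * 0.14 = 1.4 mm

1.4 mm


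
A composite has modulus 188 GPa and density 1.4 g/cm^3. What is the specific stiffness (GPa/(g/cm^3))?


Specific stiffness = E/rho = 188/1.4 = 134.3 GPa/(g/cm^3)

134.3 GPa/(g/cm^3)


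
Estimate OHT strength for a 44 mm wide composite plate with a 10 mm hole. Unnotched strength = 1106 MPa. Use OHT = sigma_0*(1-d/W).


OHT = sigma_0*(1-d/W) = 1106*(1-10/44) = 854.6 MPa

854.6 MPa


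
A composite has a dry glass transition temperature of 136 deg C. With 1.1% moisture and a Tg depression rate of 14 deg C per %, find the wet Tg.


Tg_wet = Tg_dry - k*moisture = 136 - 14*1.1 = 120.6 deg C

120.6 deg C


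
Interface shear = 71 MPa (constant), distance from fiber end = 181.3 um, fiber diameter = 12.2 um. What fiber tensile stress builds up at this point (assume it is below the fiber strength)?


Force balance: sigma_f * (pi*d^2/4) = tau * (pi*d) * x  ->  sigma_f = 4 * tau * x / d
sigma_f = 4 * 71 * 181.3 / 12.2 = 4220.4 MPa

4220.4 MPa


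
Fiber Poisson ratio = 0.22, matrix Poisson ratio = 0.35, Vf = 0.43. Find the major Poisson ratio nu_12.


nu_12 = nu_f*Vf + nu_m*(1-Vf) = 0.22*0.43 + 0.35*0.57 = 0.2941

0.2941


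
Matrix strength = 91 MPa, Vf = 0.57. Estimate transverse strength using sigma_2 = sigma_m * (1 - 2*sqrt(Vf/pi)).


factor = 1 - 2*sqrt(0.57/pi) = 0.1481
sigma_2 = 91 * 0.1481 = 13.48 MPa

13.48 MPa


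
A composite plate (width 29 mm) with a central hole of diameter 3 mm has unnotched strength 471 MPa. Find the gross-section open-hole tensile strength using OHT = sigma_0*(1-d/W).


OHT = sigma_0*(1-d/W) = 471*(1-3/29) = 422.3 MPa

422.3 MPa


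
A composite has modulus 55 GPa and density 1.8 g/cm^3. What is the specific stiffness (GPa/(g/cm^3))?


Specific stiffness = E/rho = 55/1.8 = 30.6 GPa/(g/cm^3)

30.6 GPa/(g/cm^3)


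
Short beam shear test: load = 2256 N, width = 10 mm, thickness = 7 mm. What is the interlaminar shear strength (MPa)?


ILSS = 3F/(4bh) = 3*2256/(4*10*7) = 24.17 MPa

24.17 MPa


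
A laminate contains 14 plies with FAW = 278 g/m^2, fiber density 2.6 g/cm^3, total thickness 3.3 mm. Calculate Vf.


Vf = n * FAW / (rho_f * h * 1000) = 14 * 278 / (2.6 * 3.3 * 1000) = 0.4536

0.4536


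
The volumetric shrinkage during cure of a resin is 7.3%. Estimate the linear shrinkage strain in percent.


Linear shrinkage ≈ vol_shrink/3 = 7.3/3 = 2.433%

2.433%


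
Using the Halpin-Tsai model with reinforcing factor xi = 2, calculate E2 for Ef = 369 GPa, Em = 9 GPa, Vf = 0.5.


eta = (Ef/Em - 1)/(Ef/Em + xi) = (41.0 - 1)/(41.0 + 2) = 0.9302
E2 = Em*(1+xi*eta*Vf)/(1-eta*Vf) = 32.48 GPa

32.48 GPa


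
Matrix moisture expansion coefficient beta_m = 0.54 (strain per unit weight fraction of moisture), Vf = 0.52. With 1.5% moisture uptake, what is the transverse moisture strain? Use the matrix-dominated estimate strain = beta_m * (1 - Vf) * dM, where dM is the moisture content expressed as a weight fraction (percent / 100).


dM = 1.5/100 = 0.015
strain = beta_m * (1-Vf) * dM = 0.54 * 0.48 * 0.015 = 0.003888

0.003888


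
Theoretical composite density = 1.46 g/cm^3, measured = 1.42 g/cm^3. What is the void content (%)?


Void% = (rho_theo - rho_actual)/rho_theo * 100 = (1.46 - 1.42)/1.46 * 100 = 2.74%

2.74%


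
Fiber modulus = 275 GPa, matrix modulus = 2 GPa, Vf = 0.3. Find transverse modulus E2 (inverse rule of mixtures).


1/E2 = Vf/Ef + (1-Vf)/Em = 0.3/275 + 0.7/2
E2 = 2.85 GPa

2.85 GPa


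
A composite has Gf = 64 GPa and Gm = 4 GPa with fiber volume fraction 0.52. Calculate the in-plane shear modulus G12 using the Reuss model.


1/G12 = Vf/Gf + (1-Vf)/Gm = 0.52/64 + 0.48/4
G12 = 7.8 GPa

7.8 GPa


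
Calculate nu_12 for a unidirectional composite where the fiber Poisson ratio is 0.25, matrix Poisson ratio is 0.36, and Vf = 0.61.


nu_12 = nu_f*Vf + nu_m*(1-Vf) = 0.25*0.61 + 0.36*0.39 = 0.2929

0.2929


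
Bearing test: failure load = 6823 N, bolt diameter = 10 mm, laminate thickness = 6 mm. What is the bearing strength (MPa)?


sigma_br = F/(d*h) = 6823/(10*6) = 113.7 MPa

113.7 MPa


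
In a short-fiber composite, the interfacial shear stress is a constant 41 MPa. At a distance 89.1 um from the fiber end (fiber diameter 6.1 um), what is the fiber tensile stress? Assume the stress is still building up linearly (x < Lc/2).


Force balance: sigma_f * (pi*d^2/4) = tau * (pi*d) * x  ->  sigma_f = 4 * tau * x / d
sigma_f = 4 * 41 * 89.1 / 6.1 = 2395.5 MPa

2395.5 MPa


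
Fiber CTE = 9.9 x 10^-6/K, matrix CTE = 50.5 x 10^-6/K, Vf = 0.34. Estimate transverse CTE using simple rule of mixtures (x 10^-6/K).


alpha_2 = alpha_f*Vf + alpha_m*(1-Vf) = 9.9*0.34 + 50.5*0.66 = 36.7 x 10^-6/K

36.7 x 10^-6/K


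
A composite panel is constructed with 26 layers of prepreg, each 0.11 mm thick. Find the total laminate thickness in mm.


h = n * t_ply = 26 * 0.11 = 2.86 mm

2.86 mm


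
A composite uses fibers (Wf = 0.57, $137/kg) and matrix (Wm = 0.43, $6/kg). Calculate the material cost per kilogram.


Cost = cost_f*Wf + cost_m*Wm = 137*0.57 + 6*0.43 = $80.67/kg

$80.67/kg


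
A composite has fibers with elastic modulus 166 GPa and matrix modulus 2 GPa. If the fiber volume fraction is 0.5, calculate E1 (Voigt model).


E1 = Ef*Vf + Em*(1-Vf) = 166*0.5 + 2*0.5 = 84.0 GPa

84.0 GPa


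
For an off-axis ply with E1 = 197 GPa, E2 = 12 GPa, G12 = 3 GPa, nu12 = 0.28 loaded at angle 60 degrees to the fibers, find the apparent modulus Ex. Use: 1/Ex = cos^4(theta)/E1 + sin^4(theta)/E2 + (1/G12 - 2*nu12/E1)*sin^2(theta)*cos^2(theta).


cos^4(60) = 0.0625, sin^4(60) = 0.5625, sin^2(60)*cos^2(60) = 0.1875
1/G12 - 2*nu12/E1 = 1/3 - 2*0.28/197 = 0.330491 GPa^-1
1/Ex = 0.0625/197 + 0.5625/12 + 0.330491*0.1875 = 0.1091593 GPa^-1
Ex = 9.16 GPa

9.16 GPa


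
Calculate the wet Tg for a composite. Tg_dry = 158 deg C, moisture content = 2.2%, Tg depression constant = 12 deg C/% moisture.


Tg_wet = Tg_dry - k*moisture = 158 - 12*2.2 = 131.6 deg C

131.6 deg C


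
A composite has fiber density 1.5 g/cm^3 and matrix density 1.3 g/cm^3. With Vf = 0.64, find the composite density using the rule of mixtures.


rho_c = rho_f*Vf + rho_m*(1-Vf) = 1.5*0.64 + 1.3*0.36 = 1.428 g/cm^3

1.428 g/cm^3


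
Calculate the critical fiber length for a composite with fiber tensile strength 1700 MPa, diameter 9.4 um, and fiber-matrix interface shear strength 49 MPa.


Lc = sigma_f * d / (2 * tau_i) = 1700 * 9.4 / (2 * 49) = 163.1 um

163.1 um


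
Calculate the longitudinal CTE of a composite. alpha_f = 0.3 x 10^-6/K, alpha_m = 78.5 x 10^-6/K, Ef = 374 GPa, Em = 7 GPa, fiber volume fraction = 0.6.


E1 = Ef*Vf + Em*(1-Vf) = 227.2
alpha_1 = (alpha_f*Ef*Vf + alpha_m*Em*(1-Vf))/E1 = 1.26 x 10^-6/K

1.26 x 10^-6/K


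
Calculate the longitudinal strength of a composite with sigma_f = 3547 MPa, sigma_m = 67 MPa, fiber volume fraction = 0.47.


sigma_1 = sigma_f*Vf + sigma_m*(1-Vf) = 3547*0.47 + 67*0.53 = 1702.6 MPa

1702.6 MPa


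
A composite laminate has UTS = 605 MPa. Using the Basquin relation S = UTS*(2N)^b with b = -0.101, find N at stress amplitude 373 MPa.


N = 0.5 * (S/UTS)^(1/b) = 0.5 * (373/605)^(1/-0.101) = 60.0674 cycles

60.0674 cycles


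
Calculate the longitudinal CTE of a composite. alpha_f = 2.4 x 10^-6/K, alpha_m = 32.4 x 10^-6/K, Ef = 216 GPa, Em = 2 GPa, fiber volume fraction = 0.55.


E1 = Ef*Vf + Em*(1-Vf) = 119.7
alpha_1 = (alpha_f*Ef*Vf + alpha_m*Em*(1-Vf))/E1 = 2.63 x 10^-6/K

2.63 x 10^-6/K


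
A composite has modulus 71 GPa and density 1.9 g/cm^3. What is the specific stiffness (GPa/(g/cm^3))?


Specific stiffness = E/rho = 71/1.9 = 37.4 GPa/(g/cm^3)

37.4 GPa/(g/cm^3)


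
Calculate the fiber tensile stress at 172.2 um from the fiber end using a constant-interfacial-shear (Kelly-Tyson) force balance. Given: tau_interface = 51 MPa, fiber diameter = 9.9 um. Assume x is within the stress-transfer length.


Force balance: sigma_f * (pi*d^2/4) = tau * (pi*d) * x  ->  sigma_f = 4 * tau * x / d
sigma_f = 4 * 51 * 172.2 / 9.9 = 3548.4 MPa

3548.4 MPa


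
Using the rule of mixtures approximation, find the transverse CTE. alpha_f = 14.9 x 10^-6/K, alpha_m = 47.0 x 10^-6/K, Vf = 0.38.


alpha_2 = alpha_f*Vf + alpha_m*(1-Vf) = 14.9*0.38 + 47.0*0.62 = 34.8 x 10^-6/K

34.8 x 10^-6/K


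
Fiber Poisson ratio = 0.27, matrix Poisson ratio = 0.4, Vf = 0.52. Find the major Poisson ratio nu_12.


nu_12 = nu_f*Vf + nu_m*(1-Vf) = 0.27*0.52 + 0.4*0.48 = 0.3324

0.3324


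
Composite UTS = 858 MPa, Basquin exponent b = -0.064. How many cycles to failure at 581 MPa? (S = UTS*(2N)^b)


N = 0.5 * (S/UTS)^(1/b) = 0.5 * (581/858)^(1/-0.064) = 221.0328 cycles

221.0328 cycles


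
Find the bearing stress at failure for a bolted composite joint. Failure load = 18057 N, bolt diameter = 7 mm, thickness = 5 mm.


sigma_br = F/(d*h) = 18057/(7*5) = 515.9 MPa

515.9 MPa


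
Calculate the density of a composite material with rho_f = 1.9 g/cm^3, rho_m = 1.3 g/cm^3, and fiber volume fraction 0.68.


rho_c = rho_f*Vf + rho_m*(1-Vf) = 1.9*0.68 + 1.3*0.32 = 1.708 g/cm^3

1.708 g/cm^3


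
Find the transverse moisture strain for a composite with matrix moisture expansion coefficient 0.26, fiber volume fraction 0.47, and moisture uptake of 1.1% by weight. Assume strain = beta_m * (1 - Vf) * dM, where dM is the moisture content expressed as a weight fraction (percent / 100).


dM = 1.1/100 = 0.011
strain = beta_m * (1-Vf) * dM = 0.26 * 0.53 * 0.011 = 0.0015158

0.0015158


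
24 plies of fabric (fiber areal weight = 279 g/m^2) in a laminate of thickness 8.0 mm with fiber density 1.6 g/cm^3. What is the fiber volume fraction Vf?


Vf = n * FAW / (rho_f * h * 1000) = 24 * 279 / (1.6 * 8.0 * 1000) = 0.5231

0.5231


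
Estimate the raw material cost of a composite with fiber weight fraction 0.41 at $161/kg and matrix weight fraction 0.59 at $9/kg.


Cost = cost_f*Wf + cost_m*Wm = 161*0.41 + 9*0.59 = $71.32/kg

$71.32/kg


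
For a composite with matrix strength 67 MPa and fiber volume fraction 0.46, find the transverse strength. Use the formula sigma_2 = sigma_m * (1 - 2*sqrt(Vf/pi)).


factor = 1 - 2*sqrt(0.46/pi) = 0.2347
sigma_2 = 67 * 0.2347 = 15.72 MPa

15.72 MPa


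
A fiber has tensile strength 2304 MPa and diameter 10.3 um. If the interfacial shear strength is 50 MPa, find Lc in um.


Lc = sigma_f * d / (2 * tau_i) = 2304 * 10.3 / (2 * 50) = 237.3 um

237.3 um


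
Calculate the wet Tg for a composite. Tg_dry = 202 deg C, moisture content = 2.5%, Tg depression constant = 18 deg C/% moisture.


Tg_wet = Tg_dry - k*moisture = 202 - 18*2.5 = 157.0 deg C

157.0 deg C


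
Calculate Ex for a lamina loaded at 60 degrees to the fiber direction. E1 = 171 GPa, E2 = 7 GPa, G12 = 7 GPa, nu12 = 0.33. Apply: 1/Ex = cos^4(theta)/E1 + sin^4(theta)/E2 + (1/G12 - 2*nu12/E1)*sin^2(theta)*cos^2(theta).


cos^4(60) = 0.0625, sin^4(60) = 0.5625, sin^2(60)*cos^2(60) = 0.1875
1/G12 - 2*nu12/E1 = 1/7 - 2*0.33/171 = 0.138997 GPa^-1
1/Ex = 0.0625/171 + 0.5625/7 + 0.138997*0.1875 = 0.1067847 GPa^-1
Ex = 9.36 GPa

9.36 GPa


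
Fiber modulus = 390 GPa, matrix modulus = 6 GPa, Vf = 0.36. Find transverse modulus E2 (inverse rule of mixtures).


1/E2 = Vf/Ef + (1-Vf)/Em = 0.36/390 + 0.64/6
E2 = 9.29 GPa

9.29 GPa


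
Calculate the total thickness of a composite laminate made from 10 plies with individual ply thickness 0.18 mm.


h = n * t_ply = 10 * 0.18 = 1.8 mm

1.8 mm


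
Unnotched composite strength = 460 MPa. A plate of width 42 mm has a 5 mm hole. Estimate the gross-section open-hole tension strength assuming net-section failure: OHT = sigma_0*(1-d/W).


OHT = sigma_0*(1-d/W) = 460*(1-5/42) = 405.2 MPa

405.2 MPa


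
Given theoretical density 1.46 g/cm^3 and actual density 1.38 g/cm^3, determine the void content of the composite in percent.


Void% = (rho_theo - rho_actual)/rho_theo * 100 = (1.46 - 1.38)/1.46 * 100 = 5.48%

5.48%


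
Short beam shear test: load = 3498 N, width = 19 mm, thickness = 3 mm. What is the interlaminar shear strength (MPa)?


ILSS = 3F/(4bh) = 3*3498/(4*19*3) = 46.03 MPa

46.03 MPa


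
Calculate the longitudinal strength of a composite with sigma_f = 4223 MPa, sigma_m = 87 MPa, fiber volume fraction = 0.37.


sigma_1 = sigma_f*Vf + sigma_m*(1-Vf) = 4223*0.37 + 87*0.63 = 1617.3 MPa

1617.3 MPa


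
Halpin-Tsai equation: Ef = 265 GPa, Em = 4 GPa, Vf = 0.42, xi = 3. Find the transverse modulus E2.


eta = (Ef/Em - 1)/(Ef/Em + xi) = (66.25 - 1)/(66.25 + 3) = 0.9422
E2 = Em*(1+xi*eta*Vf)/(1-eta*Vf) = 14.48 GPa

14.48 GPa


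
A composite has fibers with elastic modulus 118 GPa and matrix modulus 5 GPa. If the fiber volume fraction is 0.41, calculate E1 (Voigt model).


E1 = Ef*Vf + Em*(1-Vf) = 118*0.41 + 5*0.59 = 51.33 GPa

51.33 GPa


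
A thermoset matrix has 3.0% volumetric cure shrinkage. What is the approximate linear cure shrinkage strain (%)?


Linear shrinkage ≈ vol_shrink/3 = 3.0/3 = 1.0%

1.0%


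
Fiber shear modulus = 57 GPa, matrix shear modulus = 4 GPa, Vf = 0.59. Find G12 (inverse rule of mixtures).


1/G12 = Vf/Gf + (1-Vf)/Gm = 0.59/57 + 0.41/4
G12 = 8.86 GPa

8.86 GPa


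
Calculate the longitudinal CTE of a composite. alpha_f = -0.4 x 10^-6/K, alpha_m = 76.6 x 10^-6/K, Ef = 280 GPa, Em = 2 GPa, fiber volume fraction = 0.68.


E1 = Ef*Vf + Em*(1-Vf) = 191.04
alpha_1 = (alpha_f*Ef*Vf + alpha_m*Em*(1-Vf))/E1 = -0.14 x 10^-6/K

-0.14 x 10^-6/K


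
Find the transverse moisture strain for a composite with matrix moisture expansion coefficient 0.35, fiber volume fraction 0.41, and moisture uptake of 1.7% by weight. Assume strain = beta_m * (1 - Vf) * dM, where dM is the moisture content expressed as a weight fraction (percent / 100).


dM = 1.7/100 = 0.017
strain = beta_m * (1-Vf) * dM = 0.35 * 0.59 * 0.017 = 0.0035105

0.0035105


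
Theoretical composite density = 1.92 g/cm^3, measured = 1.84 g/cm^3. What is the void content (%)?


Void% = (rho_theo - rho_actual)/rho_theo * 100 = (1.92 - 1.84)/1.92 * 100 = 4.17%

4.17%


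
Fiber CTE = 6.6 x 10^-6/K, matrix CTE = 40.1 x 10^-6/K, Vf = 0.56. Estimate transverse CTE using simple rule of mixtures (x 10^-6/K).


alpha_2 = alpha_f*Vf + alpha_m*(1-Vf) = 6.6*0.56 + 40.1*0.44 = 21.3 x 10^-6/K

21.3 x 10^-6/K


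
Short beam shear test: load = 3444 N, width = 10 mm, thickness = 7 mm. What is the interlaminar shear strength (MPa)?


ILSS = 3F/(4bh) = 3*3444/(4*10*7) = 36.9 MPa

36.9 MPa


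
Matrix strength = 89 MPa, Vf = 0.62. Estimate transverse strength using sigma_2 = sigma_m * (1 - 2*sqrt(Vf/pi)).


factor = 1 - 2*sqrt(0.62/pi) = 0.1115
sigma_2 = 89 * 0.1115 = 9.92 MPa

9.92 MPa


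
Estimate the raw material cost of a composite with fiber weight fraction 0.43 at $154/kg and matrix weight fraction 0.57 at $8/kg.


Cost = cost_f*Wf + cost_m*Wm = 154*0.43 + 8*0.57 = $70.78/kg

$70.78/kg


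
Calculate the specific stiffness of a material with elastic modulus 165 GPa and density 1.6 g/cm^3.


Specific stiffness = E/rho = 165/1.6 = 103.1 GPa/(g/cm^3)

103.1 GPa/(g/cm^3)


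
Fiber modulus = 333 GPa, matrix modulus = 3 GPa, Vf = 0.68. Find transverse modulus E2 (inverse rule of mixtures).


1/E2 = Vf/Ef + (1-Vf)/Em = 0.68/333 + 0.32/3
E2 = 9.2 GPa

9.2 GPa


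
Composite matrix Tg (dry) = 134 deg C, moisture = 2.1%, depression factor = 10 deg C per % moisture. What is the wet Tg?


Tg_wet = Tg_dry - k*moisture = 134 - 10*2.1 = 113.0 deg C

113.0 deg C


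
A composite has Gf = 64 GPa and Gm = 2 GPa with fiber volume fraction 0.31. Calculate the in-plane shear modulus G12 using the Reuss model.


1/G12 = Vf/Gf + (1-Vf)/Gm = 0.31/64 + 0.69/2
G12 = 2.86 GPa

2.86 GPa


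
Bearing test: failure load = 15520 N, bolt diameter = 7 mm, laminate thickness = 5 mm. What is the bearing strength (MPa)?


sigma_br = F/(d*h) = 15520/(7*5) = 443.4 MPa

443.4 MPa


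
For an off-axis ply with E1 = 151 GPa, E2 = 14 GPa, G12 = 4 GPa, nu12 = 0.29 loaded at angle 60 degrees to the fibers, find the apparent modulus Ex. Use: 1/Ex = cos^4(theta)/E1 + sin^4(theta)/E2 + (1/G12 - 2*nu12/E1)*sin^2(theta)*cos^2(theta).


cos^4(60) = 0.0625, sin^4(60) = 0.5625, sin^2(60)*cos^2(60) = 0.1875
1/G12 - 2*nu12/E1 = 1/4 - 2*0.29/151 = 0.246159 GPa^-1
1/Ex = 0.0625/151 + 0.5625/14 + 0.246159*0.1875 = 0.0867473 GPa^-1
Ex = 11.53 GPa

11.53 GPa


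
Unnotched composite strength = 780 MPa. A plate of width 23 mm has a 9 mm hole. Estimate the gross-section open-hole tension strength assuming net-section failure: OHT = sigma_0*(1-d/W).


OHT = sigma_0*(1-d/W) = 780*(1-9/23) = 474.8 MPa

474.8 MPa


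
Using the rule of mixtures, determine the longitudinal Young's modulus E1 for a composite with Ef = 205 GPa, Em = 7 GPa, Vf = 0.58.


E1 = Ef*Vf + Em*(1-Vf) = 205*0.58 + 7*0.42 = 121.84 GPa

121.84 GPa


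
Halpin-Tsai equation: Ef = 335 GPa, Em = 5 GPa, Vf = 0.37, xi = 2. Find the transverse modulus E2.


eta = (Ef/Em - 1)/(Ef/Em + xi) = (67.0 - 1)/(67.0 + 2) = 0.9565
E2 = Em*(1+xi*eta*Vf)/(1-eta*Vf) = 13.22 GPa

13.22 GPa


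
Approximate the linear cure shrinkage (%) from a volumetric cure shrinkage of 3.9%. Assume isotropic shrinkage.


Linear shrinkage ≈ vol_shrink/3 = 3.9/3 = 1.3%

1.3%


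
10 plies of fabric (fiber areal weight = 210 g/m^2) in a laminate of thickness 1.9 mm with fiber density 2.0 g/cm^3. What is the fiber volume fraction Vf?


Vf = n * FAW / (rho_f * h * 1000) = 10 * 210 / (2.0 * 1.9 * 1000) = 0.5526

0.5526


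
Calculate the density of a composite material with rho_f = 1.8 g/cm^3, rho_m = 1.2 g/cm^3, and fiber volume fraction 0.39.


rho_c = rho_f*Vf + rho_m*(1-Vf) = 1.8*0.39 + 1.2*0.61 = 1.434 g/cm^3

1.434 g/cm^3


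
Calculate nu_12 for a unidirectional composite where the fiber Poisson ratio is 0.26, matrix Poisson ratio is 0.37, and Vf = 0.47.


nu_12 = nu_f*Vf + nu_m*(1-Vf) = 0.26*0.47 + 0.37*0.53 = 0.3183

0.3183


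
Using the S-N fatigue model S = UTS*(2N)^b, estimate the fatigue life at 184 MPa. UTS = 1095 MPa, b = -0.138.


N = 0.5 * (S/UTS)^(1/b) = 0.5 * (184/1095)^(1/-0.138) = 205109.9096 cycles

205109.9096 cycles


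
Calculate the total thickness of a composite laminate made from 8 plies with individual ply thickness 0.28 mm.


h = n * t_ply = 8 * 0.28 = 2.24 mm

2.24 mm


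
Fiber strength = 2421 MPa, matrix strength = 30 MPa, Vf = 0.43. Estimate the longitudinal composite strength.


sigma_1 = sigma_f*Vf + sigma_m*(1-Vf) = 2421*0.43 + 30*0.57 = 1058.1 MPa

1058.1 MPa


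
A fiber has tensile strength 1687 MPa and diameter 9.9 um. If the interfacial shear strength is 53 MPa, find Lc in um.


Lc = sigma_f * d / (2 * tau_i) = 1687 * 9.9 / (2 * 53) = 157.6 um

157.6 um


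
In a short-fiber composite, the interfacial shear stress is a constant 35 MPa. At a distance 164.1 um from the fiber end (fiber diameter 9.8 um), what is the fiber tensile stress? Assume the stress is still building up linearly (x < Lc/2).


Force balance: sigma_f * (pi*d^2/4) = tau * (pi*d) * x  ->  sigma_f = 4 * tau * x / d
sigma_f = 4 * 35 * 164.1 / 9.8 = 2344.3 MPa

2344.3 MPa


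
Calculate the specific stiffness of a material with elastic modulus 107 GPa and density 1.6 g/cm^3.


Specific stiffness = E/rho = 107/1.6 = 66.9 GPa/(g/cm^3)

66.9 GPa/(g/cm^3)


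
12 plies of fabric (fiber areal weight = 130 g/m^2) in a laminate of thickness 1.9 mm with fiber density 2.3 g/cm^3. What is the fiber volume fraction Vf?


Vf = n * FAW / (rho_f * h * 1000) = 12 * 130 / (2.3 * 1.9 * 1000) = 0.357

0.357


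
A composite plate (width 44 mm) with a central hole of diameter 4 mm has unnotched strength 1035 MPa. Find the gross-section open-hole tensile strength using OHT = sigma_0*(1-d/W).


OHT = sigma_0*(1-d/W) = 1035*(1-4/44) = 940.9 MPa

940.9 MPa


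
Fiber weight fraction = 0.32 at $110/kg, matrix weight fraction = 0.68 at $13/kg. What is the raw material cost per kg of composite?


Cost = cost_f*Wf + cost_m*Wm = 110*0.32 + 13*0.68 = $44.04/kg

$44.04/kg


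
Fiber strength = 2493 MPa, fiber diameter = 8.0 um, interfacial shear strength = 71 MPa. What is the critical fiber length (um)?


Lc = sigma_f * d / (2 * tau_i) = 2493 * 8.0 / (2 * 71) = 140.5 um

140.5 um


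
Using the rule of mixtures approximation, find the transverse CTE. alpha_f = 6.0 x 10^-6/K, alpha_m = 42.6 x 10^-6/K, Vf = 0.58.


alpha_2 = alpha_f*Vf + alpha_m*(1-Vf) = 6.0*0.58 + 42.6*0.42 = 21.4 x 10^-6/K

21.4 x 10^-6/K


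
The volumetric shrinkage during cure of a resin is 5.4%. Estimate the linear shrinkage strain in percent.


Linear shrinkage ≈ vol_shrink/3 = 5.4/3 = 1.8%

1.8%


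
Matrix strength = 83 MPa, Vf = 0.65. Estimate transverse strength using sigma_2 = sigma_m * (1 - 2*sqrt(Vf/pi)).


factor = 1 - 2*sqrt(0.65/pi) = 0.0903
sigma_2 = 83 * 0.0903 = 7.49 MPa

7.49 MPa


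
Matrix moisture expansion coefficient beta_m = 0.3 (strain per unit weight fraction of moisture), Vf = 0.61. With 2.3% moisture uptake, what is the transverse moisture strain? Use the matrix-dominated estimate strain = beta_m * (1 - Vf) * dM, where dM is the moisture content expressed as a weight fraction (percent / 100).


dM = 2.3/100 = 0.023
strain = beta_m * (1-Vf) * dM = 0.3 * 0.39 * 0.023 = 0.002691

0.002691


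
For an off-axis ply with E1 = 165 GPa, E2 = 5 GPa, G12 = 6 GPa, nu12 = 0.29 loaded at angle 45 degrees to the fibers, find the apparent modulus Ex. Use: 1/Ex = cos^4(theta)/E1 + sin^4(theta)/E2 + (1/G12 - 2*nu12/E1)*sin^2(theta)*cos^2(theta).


cos^4(45) = 0.25, sin^4(45) = 0.25, sin^2(45)*cos^2(45) = 0.25
1/G12 - 2*nu12/E1 = 1/6 - 2*0.29/165 = 0.163152 GPa^-1
1/Ex = 0.25/165 + 0.25/5 + 0.163152*0.25 = 0.092303 GPa^-1
Ex = 10.83 GPa

10.83 GPa


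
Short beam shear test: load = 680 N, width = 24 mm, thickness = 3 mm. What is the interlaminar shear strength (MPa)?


ILSS = 3F/(4bh) = 3*680/(4*24*3) = 7.08 MPa

7.08 MPa


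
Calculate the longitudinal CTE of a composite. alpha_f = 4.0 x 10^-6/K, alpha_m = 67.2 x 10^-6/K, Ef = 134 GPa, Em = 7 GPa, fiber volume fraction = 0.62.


E1 = Ef*Vf + Em*(1-Vf) = 85.74
alpha_1 = (alpha_f*Ef*Vf + alpha_m*Em*(1-Vf))/E1 = 5.96 x 10^-6/K

5.96 x 10^-6/K


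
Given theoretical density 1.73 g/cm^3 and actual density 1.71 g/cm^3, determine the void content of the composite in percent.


Void% = (rho_theo - rho_actual)/rho_theo * 100 = (1.73 - 1.71)/1.73 * 100 = 1.16%

1.16%


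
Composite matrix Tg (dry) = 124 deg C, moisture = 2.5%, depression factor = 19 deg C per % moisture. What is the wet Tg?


Tg_wet = Tg_dry - k*moisture = 124 - 19*2.5 = 76.5 deg C

76.5 deg C


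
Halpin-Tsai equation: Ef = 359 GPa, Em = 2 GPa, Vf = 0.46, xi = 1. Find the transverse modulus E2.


eta = (Ef/Em - 1)/(Ef/Em + xi) = (179.5 - 1)/(179.5 + 1) = 0.9889
E2 = Em*(1+xi*eta*Vf)/(1-eta*Vf) = 5.34 GPa

5.34 GPa


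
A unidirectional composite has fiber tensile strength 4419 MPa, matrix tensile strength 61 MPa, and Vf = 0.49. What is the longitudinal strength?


sigma_1 = sigma_f*Vf + sigma_m*(1-Vf) = 4419*0.49 + 61*0.51 = 2196.4 MPa

2196.4 MPa


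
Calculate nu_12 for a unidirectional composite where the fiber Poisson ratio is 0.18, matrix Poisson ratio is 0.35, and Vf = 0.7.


nu_12 = nu_f*Vf + nu_m*(1-Vf) = 0.18*0.7 + 0.35*0.3 = 0.231

0.231


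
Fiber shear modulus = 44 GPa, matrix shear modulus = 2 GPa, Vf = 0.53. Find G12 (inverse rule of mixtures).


1/G12 = Vf/Gf + (1-Vf)/Gm = 0.53/44 + 0.47/2
G12 = 4.05 GPa

4.05 GPa


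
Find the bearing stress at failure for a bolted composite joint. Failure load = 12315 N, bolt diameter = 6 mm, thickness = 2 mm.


sigma_br = F/(d*h) = 12315/(6*2) = 1026.3 MPa

1026.3 MPa


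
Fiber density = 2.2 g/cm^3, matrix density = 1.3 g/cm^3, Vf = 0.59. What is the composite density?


rho_c = rho_f*Vf + rho_m*(1-Vf) = 2.2*0.59 + 1.3*0.41 = 1.831 g/cm^3

1.831 g/cm^3


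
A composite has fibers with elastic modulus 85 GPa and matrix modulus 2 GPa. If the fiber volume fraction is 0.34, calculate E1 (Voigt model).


E1 = Ef*Vf + Em*(1-Vf) = 85*0.34 + 2*0.66 = 30.22 GPa

30.22 GPa


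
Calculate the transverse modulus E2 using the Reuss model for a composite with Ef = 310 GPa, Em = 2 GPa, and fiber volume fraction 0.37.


1/E2 = Vf/Ef + (1-Vf)/Em = 0.37/310 + 0.63/2
E2 = 3.16 GPa

3.16 GPa


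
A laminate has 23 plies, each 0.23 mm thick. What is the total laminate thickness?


h = n * t_ply = 23 * 0.23 = 5.29 mm

5.29 mm


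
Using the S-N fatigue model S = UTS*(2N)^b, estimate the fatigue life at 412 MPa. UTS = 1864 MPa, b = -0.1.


N = 0.5 * (S/UTS)^(1/b) = 0.5 * (412/1864)^(1/-0.1) = 1.7966e+06 cycles

1.7966e+06 cycles


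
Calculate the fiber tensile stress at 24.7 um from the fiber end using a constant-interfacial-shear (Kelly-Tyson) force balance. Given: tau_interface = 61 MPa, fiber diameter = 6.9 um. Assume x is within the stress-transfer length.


Force balance: sigma_f * (pi*d^2/4) = tau * (pi*d) * x  ->  sigma_f = 4 * tau * x / d
sigma_f = 4 * 61 * 24.7 / 6.9 = 873.4 MPa

873.4 MPa


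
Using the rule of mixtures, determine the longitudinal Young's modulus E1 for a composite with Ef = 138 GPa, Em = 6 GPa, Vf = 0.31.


E1 = Ef*Vf + Em*(1-Vf) = 138*0.31 + 6*0.69 = 46.92 GPa

46.92 GPa


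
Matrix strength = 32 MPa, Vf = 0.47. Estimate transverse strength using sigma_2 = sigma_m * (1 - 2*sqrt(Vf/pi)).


factor = 1 - 2*sqrt(0.47/pi) = 0.2264
sigma_2 = 32 * 0.2264 = 7.25 MPa

7.25 MPa


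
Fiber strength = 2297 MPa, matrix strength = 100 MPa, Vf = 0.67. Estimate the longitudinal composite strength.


sigma_1 = sigma_f*Vf + sigma_m*(1-Vf) = 2297*0.67 + 100*0.33 = 1572.0 MPa

1572.0 MPa


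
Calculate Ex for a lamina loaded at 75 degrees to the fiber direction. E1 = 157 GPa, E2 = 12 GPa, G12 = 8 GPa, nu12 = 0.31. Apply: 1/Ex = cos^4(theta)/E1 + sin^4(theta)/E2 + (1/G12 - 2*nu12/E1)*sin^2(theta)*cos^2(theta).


cos^4(75) = 0.004487, sin^4(75) = 0.870513, sin^2(75)*cos^2(75) = 0.0625
1/G12 - 2*nu12/E1 = 1/8 - 2*0.31/157 = 0.121051 GPa^-1
1/Ex = 0.004487/157 + 0.870513/12 + 0.121051*0.0625 = 0.080137 GPa^-1
Ex = 12.48 GPa

12.48 GPa


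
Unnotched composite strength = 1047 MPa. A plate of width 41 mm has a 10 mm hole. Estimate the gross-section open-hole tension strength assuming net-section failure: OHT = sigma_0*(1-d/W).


OHT = sigma_0*(1-d/W) = 1047*(1-10/41) = 791.6 MPa

791.6 MPa


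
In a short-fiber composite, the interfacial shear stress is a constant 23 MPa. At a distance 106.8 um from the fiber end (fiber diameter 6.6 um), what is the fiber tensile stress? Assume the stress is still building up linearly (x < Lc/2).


Force balance: sigma_f * (pi*d^2/4) = tau * (pi*d) * x  ->  sigma_f = 4 * tau * x / d
sigma_f = 4 * 23 * 106.8 / 6.6 = 1488.7 MPa

1488.7 MPa


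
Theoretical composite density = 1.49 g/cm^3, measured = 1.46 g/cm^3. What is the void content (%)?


Void% = (rho_theo - rho_actual)/rho_theo * 100 = (1.49 - 1.46)/1.49 * 100 = 2.01%

2.01%


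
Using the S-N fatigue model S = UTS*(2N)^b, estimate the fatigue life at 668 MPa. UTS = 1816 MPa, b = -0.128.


N = 0.5 * (S/UTS)^(1/b) = 0.5 * (668/1816)^(1/-0.128) = 1236.6489 cycles

1236.6489 cycles


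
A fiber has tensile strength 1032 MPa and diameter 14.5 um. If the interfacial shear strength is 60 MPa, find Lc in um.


Lc = sigma_f * d / (2 * tau_i) = 1032 * 14.5 / (2 * 60) = 124.7 um

124.7 um


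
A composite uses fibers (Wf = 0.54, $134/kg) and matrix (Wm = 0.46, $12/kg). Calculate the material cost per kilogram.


Cost = cost_f*Wf + cost_m*Wm = 134*0.54 + 12*0.46 = $77.88/kg

$77.88/kg


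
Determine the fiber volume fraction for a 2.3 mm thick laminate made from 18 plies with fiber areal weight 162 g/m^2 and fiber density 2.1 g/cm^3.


Vf = n * FAW / (rho_f * h * 1000) = 18 * 162 / (2.1 * 2.3 * 1000) = 0.6037

0.6037


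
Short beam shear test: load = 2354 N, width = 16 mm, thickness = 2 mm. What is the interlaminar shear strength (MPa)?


ILSS = 3F/(4bh) = 3*2354/(4*16*2) = 55.17 MPa

55.17 MPa
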